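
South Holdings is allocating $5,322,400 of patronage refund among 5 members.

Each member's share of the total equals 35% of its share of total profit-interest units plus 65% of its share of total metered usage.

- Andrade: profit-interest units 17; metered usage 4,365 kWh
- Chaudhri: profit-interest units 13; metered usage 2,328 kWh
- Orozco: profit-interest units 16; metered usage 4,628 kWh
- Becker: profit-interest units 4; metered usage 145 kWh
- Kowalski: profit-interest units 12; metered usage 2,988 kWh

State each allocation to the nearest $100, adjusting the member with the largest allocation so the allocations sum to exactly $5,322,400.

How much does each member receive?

Andrade: $1,555,500 · Chaudhri: $947,800 · Orozco: $1,588,500 · Becker: $154,900 · Kowalski: $1,075,700

Profit-interest units total 62; metered usage total 14,454.
Composite weights (35% profit-interest units + 65% metered usage): Andrade 0.2923; Chaudhri 0.1781; Orozco 0.2984; Becker 0.0291; Kowalski 0.2021.
Unrounded shares: Andrade 1,555,539.98; Chaudhri 947,801.49; Orozco 1,588,443.13; Becker 154,888.93; Kowalski 1,075,726.46.
At nearest $100: Andrade $1,555,500; Chaudhri $947,800; Orozco $1,588,400; Becker $154,900; Kowalski $1,075,700. Sum = $5,322,300.
Difference $5,322,400 − $5,322,300 = +$100 applied to largest allocation (Orozco): Orozco becomes $1,588,500.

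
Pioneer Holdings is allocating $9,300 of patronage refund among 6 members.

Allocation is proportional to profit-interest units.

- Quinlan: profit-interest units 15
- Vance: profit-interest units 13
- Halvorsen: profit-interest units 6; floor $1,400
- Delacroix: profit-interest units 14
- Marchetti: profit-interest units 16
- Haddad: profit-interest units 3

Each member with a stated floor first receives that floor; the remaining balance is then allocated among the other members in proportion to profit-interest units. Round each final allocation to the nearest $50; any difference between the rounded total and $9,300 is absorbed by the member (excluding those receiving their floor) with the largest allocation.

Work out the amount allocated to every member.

Quinlan: $1,950; Vance: $1,700; Halvorsen: $1,400; Delacroix: $1,800; Marchetti: $2,050; Haddad: $400

Guaranteed amounts: Halvorsen $1,400. Residual $7,900.
Residual split over remaining profit-interest units 61: Quinlan 1,942.62 → $1,950; Vance 1,683.61 → $1,700; Delacroix 1,813.11 → $1,800; Marchetti 2,072.13 → $2,050; Haddad 388.52 → $400.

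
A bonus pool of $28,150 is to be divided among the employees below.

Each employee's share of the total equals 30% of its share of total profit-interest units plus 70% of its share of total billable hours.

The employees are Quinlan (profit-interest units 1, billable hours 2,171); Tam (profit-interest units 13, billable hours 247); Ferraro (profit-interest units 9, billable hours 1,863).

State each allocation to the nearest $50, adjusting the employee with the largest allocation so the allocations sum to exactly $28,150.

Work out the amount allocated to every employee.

Quinlan: $10,350; Tam: $5,900; Ferraro: $11,900

Totals — profit-interest units 23, billable hours 4,281.
Composite weights (30% profit-interest units + 70% billable hours): Quinlan 0.3680; Tam 0.2100; Ferraro 0.4220.
Raw shares: Quinlan 10,360.06; Tam 5,910.18; Ferraro 11,879.76.
Rounded to nearest $50: Quinlan $10,350; Tam $5,900; Ferraro $11,900. Sum = $28,150.
No rounding difference to absorb.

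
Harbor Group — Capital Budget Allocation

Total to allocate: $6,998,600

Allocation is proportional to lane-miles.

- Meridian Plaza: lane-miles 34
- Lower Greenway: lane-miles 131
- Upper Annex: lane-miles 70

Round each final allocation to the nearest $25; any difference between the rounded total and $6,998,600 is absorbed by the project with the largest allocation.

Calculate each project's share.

Meridian Plaza: $1,012,575; Lower Greenway: $3,901,325; Upper Annex: $2,084,700

Total lane-miles = 235.
Proportional shares: Meridian Plaza 34/235 × $6,998,600 = 1,012,563.40; Lower Greenway 131/235 × $6,998,600 = 3,901,347.23; Upper Annex 70/235 × $6,998,600 = 2,084,689.36.
At nearest $25: Meridian Plaza $1,012,575; Lower Greenway $3,901,350; Upper Annex $2,084,700. Sum = $6,998,625.
Difference $6,998,600 − $6,998,625 = −$25 applied to largest allocation (Lower Greenway): Lower Greenway becomes $3,901,325.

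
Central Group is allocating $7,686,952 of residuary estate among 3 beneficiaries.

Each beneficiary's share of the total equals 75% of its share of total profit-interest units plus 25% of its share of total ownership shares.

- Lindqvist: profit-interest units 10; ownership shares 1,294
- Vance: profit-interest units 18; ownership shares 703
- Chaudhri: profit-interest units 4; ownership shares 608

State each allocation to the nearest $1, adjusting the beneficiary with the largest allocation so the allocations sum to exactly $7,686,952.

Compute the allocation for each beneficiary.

Lindqvist: $2,756,228 | Vance: $3,761,544 | Chaudhri: $1,169,180

Profit-interest units total 32; ownership shares total 2,605.
Combined weights (75% profit-interest units + 25% ownership shares): Lindqvist 0.3586; Vance 0.4893; Chaudhri 0.1521.
Unrounded shares: Lindqvist 2,756,227.83; Vance 3,761,543.94; Chaudhri 1,169,180.24.
After rounding ($1): Lindqvist $2,756,228; Vance $3,761,544; Chaudhri $1,169,180. Sum = $7,686,952.
No rounding difference to absorb.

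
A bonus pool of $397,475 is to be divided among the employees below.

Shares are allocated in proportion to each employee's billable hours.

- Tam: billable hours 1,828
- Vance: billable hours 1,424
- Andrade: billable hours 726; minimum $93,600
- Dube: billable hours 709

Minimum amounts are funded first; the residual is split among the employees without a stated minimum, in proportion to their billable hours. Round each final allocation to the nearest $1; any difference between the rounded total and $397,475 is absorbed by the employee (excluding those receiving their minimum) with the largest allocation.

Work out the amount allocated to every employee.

Fund the minimums — Andrade $93,600. Remaining pool $303,875.
Remaining pool split over remaining billable hours 3,961: Tam 140,238.20 → $140,238; Vance 109,244.64 → $109,245; Dube 54,392.17 → $54,392.

Tam: $140,238 · Vance: $109,245 · Andrade: $93,600 · Dube: $54,392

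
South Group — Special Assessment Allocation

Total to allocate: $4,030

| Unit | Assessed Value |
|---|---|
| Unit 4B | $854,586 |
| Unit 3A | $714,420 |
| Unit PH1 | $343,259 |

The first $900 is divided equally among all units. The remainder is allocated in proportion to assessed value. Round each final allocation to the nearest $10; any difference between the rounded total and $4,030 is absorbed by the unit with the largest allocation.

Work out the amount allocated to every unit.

$900 shared equally gives $300 per unit.
Remainder $3,130 by assessed value (total 1,912,265): Unit 4B 1,398.79 → $1,400; Unit 3A 1,169.36 → $1,170; Unit PH1 561.85 → $560.
Totals: Unit 4B $300 + $1,400 = $1,700; Unit 3A $300 + $1,170 = $1,470; Unit PH1 $300 + $560 = $860.

Unit 4B: $1,700 · Unit 3A: $1,470 · Unit PH1: $860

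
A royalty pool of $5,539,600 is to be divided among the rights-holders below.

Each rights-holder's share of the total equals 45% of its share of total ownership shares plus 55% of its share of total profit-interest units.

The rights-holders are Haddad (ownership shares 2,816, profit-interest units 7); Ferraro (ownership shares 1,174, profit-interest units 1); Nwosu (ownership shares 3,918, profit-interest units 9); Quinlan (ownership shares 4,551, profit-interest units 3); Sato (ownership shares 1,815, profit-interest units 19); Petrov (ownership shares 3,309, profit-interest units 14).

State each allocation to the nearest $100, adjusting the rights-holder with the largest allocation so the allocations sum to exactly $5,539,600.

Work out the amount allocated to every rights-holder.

Totals — ownership shares 17,583, profit-interest units 53.
Composite weights (45% ownership shares + 55% profit-interest units): Haddad 0.1447; Ferraro 0.0404; Nwosu 0.1937; Quinlan 0.1476; Sato 0.2436; Petrov 0.2300.
Raw shares: Haddad 801,641.73; Ferraro 223,929.61; Nwosu 1,072,849.997; Quinlan 817,674.73; Sato 1,349,562.50; Petrov 1,273,941.44.
Rounded to nearest $100: Haddad $801,600; Ferraro $223,900; Nwosu $1,072,800; Quinlan $817,700; Sato $1,349,600; Petrov $1,273,900. Sum = $5,539,500.
Difference $5,539,600 − $5,539,500 = +$100 applied to largest allocation (Sato): Sato becomes $1,349,700.

Haddad: $801,600; Ferraro: $223,900; Nwosu: $1,072,800; Quinlan: $817,700; Sato: $1,349,700; Petrov: $1,273,900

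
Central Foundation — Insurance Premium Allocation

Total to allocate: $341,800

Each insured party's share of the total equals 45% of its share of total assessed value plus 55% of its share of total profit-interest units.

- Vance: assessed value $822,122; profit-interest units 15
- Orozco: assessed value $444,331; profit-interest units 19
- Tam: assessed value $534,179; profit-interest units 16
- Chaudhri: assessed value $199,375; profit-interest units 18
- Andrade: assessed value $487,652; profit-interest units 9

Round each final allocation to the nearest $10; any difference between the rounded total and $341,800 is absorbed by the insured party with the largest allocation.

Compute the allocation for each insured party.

Vance: $87,460 | Orozco: $73,860 | Tam: $72,090 | Chaudhri: $56,270 | Andrade: $52,120

Assessed value total 2,487,659; profit-interest units total 77.
Blended shares (45% assessed value + 55% profit-interest units): Vance 0.2559; Orozco 0.2161; Tam 0.2109; Chaudhri 0.1646; Andrade 0.1525.
Proportional shares: Vance 87,452.59; Orozco 73,859.78; Tam 72,090.72; Chaudhri 56,272.91; Andrade 52,124.00.
At nearest $10: Vance $87,450; Orozco $73,860; Tam $72,090; Chaudhri $56,270; Andrade $52,120. Sum = $341,790.
Difference $341,800 − $341,790 = +$10 applied to largest allocation (Vance): Vance becomes $87,460.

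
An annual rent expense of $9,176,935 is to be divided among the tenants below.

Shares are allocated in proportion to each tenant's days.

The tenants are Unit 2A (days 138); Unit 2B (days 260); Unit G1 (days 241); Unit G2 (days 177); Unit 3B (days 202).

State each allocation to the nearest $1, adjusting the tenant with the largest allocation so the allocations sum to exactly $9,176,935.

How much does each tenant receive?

Combined days = 1,018.
Pro-rata amounts: Unit 2A 138/1,018 × $9,176,935 = 1,244,024.59; Unit 2B 260/1,018 × $9,176,935 = 2,343,814.44; Unit G1 241/1,018 × $9,176,935 = 2,172,535.69; Unit G2 177/1,018 × $9,176,935 = 1,595,596.75; Unit 3B 202/1,018 × $9,176,935 = 1,820,963.53.
After rounding ($1): Unit 2A $1,244,025; Unit 2B $2,343,814; Unit G1 $2,172,536; Unit G2 $1,595,597; Unit 3B $1,820,964. Sum = $9,176,936.
Difference $9,176,935 − $9,176,936 = −$1 applied to largest allocation (Unit 2B): Unit 2B becomes $2,343,813.

Unit 2A: $1,244,025 · Unit 2B: $2,343,813 · Unit G1: $2,172,536 · Unit G2: $1,595,597 · Unit 3B: $1,820,964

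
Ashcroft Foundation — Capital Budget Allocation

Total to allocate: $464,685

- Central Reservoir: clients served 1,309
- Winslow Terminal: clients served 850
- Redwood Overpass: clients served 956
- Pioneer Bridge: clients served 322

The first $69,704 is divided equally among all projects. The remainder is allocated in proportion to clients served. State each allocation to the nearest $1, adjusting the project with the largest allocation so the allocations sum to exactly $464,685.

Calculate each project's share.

Central Reservoir: $167,857 | Winslow Terminal: $115,108 | Redwood Overpass: $127,290 | Pioneer Bridge: $54,430

Equal tier: $69,704 ÷ 4 = $17,426 apiece.
Remainder $394,981 by clients served (total 3,437): Central Reservoir 150,430.65 → $150,431; Winslow Terminal 97,682.24 → $97,682; Redwood Overpass 109,863.79 → $109,864; Pioneer Bridge 37,004.33 → $37,004.
Totals: Central Reservoir $17,426 + $150,431 = $167,857; Winslow Terminal $17,426 + $97,682 = $115,108; Redwood Overpass $17,426 + $109,864 = $127,290; Pioneer Bridge $17,426 + $37,004 = $54,430.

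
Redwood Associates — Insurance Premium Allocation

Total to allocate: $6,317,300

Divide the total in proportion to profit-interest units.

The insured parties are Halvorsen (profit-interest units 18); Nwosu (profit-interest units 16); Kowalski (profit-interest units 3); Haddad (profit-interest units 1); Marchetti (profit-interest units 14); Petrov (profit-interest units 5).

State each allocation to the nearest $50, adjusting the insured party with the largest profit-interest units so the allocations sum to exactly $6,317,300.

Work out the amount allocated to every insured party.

Halvorsen: $1,994,900 · Nwosu: $1,773,300 · Kowalski: $332,500 · Haddad: $110,850 · Marchetti: $1,551,600 · Petrov: $554,150

Total profit-interest units = 18 + 16 + 3 + 1 + 14 + 5 = 57.
Proportional shares: Halvorsen 1,994,936.84; Nwosu 1,773,277.19; Kowalski 332,489.47; Haddad 110,829.82; Marchetti 1,551,617.54; Petrov 554,149.12.
After rounding ($50): Halvorsen $1,994,950; Nwosu $1,773,300; Kowalski $332,500; Haddad $110,850; Marchetti $1,551,600; Petrov $554,150. Sum = $6,317,350.
Difference $6,317,300 − $6,317,350 = −$50 applied to largest profit-interest units (Halvorsen): Halvorsen becomes $1,994,900.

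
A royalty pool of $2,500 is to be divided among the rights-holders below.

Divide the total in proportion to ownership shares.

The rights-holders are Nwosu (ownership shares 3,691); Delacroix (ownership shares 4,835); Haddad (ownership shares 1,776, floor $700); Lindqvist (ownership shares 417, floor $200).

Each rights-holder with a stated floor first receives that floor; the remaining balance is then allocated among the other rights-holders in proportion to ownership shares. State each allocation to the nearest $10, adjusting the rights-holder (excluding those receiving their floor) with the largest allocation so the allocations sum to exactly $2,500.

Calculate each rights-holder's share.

Minimums first: Haddad $700; Lindqvist $200. Residual $1,600.
Residual split over remaining ownership shares 8,526: Nwosu 692.66 → $690; Delacroix 907.34 → $910.

Nwosu: $690; Delacroix: $910; Haddad: $700; Lindqvist: $200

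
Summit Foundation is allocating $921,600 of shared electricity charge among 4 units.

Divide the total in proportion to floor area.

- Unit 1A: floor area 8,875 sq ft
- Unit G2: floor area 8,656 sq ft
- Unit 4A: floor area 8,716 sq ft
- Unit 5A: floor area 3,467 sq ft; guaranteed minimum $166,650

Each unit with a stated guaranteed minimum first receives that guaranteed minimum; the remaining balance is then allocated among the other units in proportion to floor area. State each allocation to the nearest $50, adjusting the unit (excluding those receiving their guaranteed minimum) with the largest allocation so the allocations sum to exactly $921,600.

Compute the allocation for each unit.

Unit 1A: $255,250 · Unit G2: $249,000 · Unit 4A: $250,700 · Unit 5A: $166,650

Fund the minimums — Unit 5A $166,650. Remaining pool $754,950.
Remaining pool split over remaining floor area 26,247: Unit 1A 255,274.17 → $255,250; Unit G2 248,975.01 → $249,000; Unit 4A 250,700.81 → $250,700.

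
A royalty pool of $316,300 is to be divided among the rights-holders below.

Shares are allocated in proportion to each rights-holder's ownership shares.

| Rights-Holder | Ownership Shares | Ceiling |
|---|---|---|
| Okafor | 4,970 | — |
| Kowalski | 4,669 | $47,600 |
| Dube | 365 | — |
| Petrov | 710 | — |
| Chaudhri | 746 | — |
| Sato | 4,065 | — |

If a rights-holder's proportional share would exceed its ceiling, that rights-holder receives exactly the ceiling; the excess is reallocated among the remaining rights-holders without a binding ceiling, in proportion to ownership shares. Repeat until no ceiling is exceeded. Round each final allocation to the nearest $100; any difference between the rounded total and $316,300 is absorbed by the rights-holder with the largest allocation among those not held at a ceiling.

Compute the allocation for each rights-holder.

Sum of ownership shares: 15,525.
Pro-rata shares before constraints: Okafor 101,256.75; Kowalski 95,124.30; Dube 7,436.36; Petrov 14,465.25; Chaudhri 15,198.70; Sato 82,818.65.
Held at cap: Kowalski ($47,600); balance $268,700 reallocated over remaining ownership shares 10,856.
Redistributed shares: Okafor 123,013.91 → $123,000; Dube 9,034.22 → $9,000; Petrov 17,573.42 → $17,600; Chaudhri 18,464.46 → $18,500; Sato 100,613.99 → $100,600.

Okafor: $123,000 | Kowalski: $47,600 | Dube: $9,000 | Petrov: $17,600 | Chaudhri: $18,500 | Sato: $100,600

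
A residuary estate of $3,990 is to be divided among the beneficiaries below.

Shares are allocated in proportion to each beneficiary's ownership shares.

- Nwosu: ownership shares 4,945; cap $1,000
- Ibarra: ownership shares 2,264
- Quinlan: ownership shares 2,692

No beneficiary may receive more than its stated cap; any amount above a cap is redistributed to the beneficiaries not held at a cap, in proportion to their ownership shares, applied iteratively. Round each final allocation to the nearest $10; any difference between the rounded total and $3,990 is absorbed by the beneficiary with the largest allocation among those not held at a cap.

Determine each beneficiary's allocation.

Ownership shares total: 9,901.
Proportional shares (ignoring caps): Nwosu 1,992.78; Ibarra 912.37; Quinlan 1,084.85.
Cap binds for Nwosu ($1,000); remaining pool $2,990 reallocated over remaining ownership shares 4,956.
Shares after redistribution: Ibarra 1,365.89 → $1,370; Quinlan 1,624.11 → $1,620.

Nwosu: $1,000; Ibarra: $1,370; Quinlan: $1,620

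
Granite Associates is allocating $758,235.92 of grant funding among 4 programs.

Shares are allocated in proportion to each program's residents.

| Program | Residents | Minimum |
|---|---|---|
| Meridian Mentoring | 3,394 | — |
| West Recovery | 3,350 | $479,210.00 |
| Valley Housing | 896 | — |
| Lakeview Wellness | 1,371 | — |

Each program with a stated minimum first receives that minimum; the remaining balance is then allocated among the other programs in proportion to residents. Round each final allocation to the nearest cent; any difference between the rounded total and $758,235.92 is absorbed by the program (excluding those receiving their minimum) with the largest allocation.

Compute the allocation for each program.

Meridian Mentoring: $167,287.40 · West Recovery: $479,210.00 · Valley Housing: $44,163.09 · Lakeview Wellness: $67,575.43

Guaranteed amounts: West Recovery $479,210.00. Residual $279,025.92.
Residual split over remaining residents 5,661: Meridian Mentoring 167,287.4002 → $167,287.40; Valley Housing 44,163.08502 → $44,163.09; Lakeview Wellness 67,575.4348 → $67,575.43.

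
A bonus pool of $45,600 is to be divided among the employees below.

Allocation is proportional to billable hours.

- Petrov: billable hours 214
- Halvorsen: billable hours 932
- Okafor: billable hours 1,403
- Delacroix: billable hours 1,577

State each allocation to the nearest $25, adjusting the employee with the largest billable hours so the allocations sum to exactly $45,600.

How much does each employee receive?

Sum of billable hours: 214 + 932 + 1,403 + 1,577 = 4,126.
Pro-rata amounts: Petrov 2,365.10; Halvorsen 10,300.34; Okafor 15,505.77; Delacroix 17,428.79.
At nearest $25: Petrov $2,375; Halvorsen $10,300; Okafor $15,500; Delacroix $17,425. Sum = $45,600.
Sum already equals the total — no adjustment.

Petrov: $2,375; Halvorsen: $10,300; Okafor: $15,500; Delacroix: $17,425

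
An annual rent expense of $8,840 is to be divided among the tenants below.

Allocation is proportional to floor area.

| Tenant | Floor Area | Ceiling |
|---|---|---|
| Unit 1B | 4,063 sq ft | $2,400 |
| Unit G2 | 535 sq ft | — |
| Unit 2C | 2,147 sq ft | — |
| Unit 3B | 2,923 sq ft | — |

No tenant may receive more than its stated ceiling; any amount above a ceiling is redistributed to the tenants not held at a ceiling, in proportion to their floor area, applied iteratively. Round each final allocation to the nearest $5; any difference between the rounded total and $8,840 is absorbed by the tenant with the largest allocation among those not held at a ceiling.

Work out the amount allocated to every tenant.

Combined floor area = 9,668.
Pro-rata shares before constraints: Unit 1B 3,715.03; Unit G2 489.18; Unit 2C 1,963.12; Unit 3B 2,672.66.
Capped: Unit 1B ($2,400); remaining pool $6,440 reallocated over remaining floor area 5,605.
Remaining shares: Unit G2 614.70 → $615; Unit 2C 2,466.85 → $2,465; Unit 3B 3,358.45 → $3,360.

Unit 1B: $2,400 · Unit G2: $615 · Unit 2C: $2,465 · Unit 3B: $3,360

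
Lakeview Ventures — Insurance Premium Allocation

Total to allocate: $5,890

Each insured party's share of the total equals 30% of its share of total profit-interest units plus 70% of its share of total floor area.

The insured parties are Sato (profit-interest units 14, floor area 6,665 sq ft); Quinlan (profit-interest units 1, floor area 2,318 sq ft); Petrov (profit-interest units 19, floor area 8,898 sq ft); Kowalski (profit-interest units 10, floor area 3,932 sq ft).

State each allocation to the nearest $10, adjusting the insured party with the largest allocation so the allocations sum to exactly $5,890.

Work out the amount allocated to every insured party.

Sato: $1,820 | Quinlan: $480 | Petrov: $2,450 | Kowalski: $1,140

Profit-interest units total 44; floor area total 21,813.
Blended shares (30% profit-interest units + 70% floor area): Sato 0.3093; Quinlan 0.0812; Petrov 0.4151; Kowalski 0.1944.
Proportional shares: Sato 1,822.02; Quinlan 478.30; Petrov 2,444.88; Kowalski 1,144.80.
After rounding ($10): Sato $1,820; Quinlan $480; Petrov $2,440; Kowalski $1,140. Sum = $5,880.
Difference $5,890 − $5,880 = +$10 applied to largest allocation (Petrov): Petrov becomes $2,450.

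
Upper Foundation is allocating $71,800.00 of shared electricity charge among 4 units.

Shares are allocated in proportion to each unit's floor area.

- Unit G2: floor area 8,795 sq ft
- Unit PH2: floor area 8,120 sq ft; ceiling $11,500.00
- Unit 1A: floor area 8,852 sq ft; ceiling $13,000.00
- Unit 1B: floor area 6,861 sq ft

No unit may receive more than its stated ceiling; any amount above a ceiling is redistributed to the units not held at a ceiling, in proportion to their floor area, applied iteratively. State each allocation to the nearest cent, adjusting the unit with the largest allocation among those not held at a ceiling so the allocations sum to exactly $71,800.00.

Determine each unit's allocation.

Total floor area = 32,628.
Pro-rata shares before constraints: Unit G2 19,353.9598; Unit PH2 17,868.5791; Unit 1A 19,479.3919; Unit 1B 15,098.0691.
Cap binds for Unit PH2 ($11,500.00), Unit 1A ($13,000.00); residual $47,300.00 reallocated over remaining floor area 15,656.
Shares after redistribution: Unit G2 26,571.5061 → $26,571.51; Unit 1B 20,728.4939 → $20,728.49.

Unit G2: $26,571.51; Unit PH2: $11,500.00; Unit 1A: $13,000.00; Unit 1B: $20,728.49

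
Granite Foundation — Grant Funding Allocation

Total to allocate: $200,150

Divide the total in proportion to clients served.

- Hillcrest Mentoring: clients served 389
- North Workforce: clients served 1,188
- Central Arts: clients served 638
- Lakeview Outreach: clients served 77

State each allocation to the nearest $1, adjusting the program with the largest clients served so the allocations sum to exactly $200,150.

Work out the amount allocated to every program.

Sum of clients served: 389 + 1,188 + 638 + 77 = 2,292.
Pro-rata amounts: Hillcrest Mentoring 33,969.61; North Workforce 103,742.67; Central Arts 55,713.66; Lakeview Outreach 6,724.06.
After rounding ($1): Hillcrest Mentoring $33,970; North Workforce $103,743; Central Arts $55,714; Lakeview Outreach $6,724. Sum = $200,151.
Difference $200,150 − $200,151 = −$1 applied to largest clients served (North Workforce): North Workforce becomes $103,742.

Hillcrest Mentoring: $33,970 | North Workforce: $103,742 | Central Arts: $55,714 | Lakeview Outreach: $6,724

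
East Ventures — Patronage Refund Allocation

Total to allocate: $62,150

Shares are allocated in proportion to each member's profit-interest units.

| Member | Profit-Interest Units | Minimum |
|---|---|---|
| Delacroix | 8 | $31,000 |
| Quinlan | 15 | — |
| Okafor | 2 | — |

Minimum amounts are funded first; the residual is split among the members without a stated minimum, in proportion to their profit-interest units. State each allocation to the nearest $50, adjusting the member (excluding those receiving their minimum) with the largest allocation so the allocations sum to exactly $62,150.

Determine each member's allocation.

Delacroix: $31,000; Quinlan: $27,500; Okafor: $3,650

Fund the minimums — Delacroix $31,000. Residual $31,150.
Residual split over remaining profit-interest units 17: Quinlan 27,485.29 → $27,500; Okafor 3,664.71 → $3,650.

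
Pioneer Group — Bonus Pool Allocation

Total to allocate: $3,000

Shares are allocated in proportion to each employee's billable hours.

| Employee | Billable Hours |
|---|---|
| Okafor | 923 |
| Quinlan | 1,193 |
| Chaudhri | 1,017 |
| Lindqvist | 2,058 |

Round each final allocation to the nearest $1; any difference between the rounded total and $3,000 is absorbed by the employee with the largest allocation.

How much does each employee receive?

Okafor: $533 | Quinlan: $689 | Chaudhri: $588 | Lindqvist: $1,190

Total billable hours = 5,191.
Proportional shares: Okafor 923/5,191 × $3,000 = 533.42; Quinlan 1,193/5,191 × $3,000 = 689.46; Chaudhri 1,017/5,191 × $3,000 = 587.75; Lindqvist 2,058/5,191 × $3,000 = 1,189.37.
After rounding ($1): Okafor $533; Quinlan $689; Chaudhri $588; Lindqvist $1,189. Sum = $2,999.
Difference $3,000 − $2,999 = +$1 applied to largest allocation (Lindqvist): Lindqvist becomes $1,190.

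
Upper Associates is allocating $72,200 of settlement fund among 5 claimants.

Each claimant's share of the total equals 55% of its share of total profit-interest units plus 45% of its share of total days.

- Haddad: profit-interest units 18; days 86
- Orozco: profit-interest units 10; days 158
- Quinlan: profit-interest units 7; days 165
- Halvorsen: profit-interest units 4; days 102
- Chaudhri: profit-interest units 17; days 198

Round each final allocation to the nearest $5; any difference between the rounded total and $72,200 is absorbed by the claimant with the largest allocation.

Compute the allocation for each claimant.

Haddad: $16,705 | Orozco: $14,330 | Quinlan: $12,525 | Halvorsen: $7,510 | Chaudhri: $21,130

Totals — profit-interest units 56, days 709.
Blended shares (55% profit-interest units + 45% days): Haddad 0.2314; Orozco 0.1985; Quinlan 0.1735; Halvorsen 0.1040; Chaudhri 0.2926.
Proportional shares: Haddad 16,704.89; Orozco 14,331.44; Quinlan 12,524.89; Halvorsen 7,510.59; Chaudhri 21,128.19.
After rounding ($5): Haddad $16,705; Orozco $14,330; Quinlan $12,525; Halvorsen $7,510; Chaudhri $21,130. Sum = $72,200.
Rounded total matches; no reconciliation needed.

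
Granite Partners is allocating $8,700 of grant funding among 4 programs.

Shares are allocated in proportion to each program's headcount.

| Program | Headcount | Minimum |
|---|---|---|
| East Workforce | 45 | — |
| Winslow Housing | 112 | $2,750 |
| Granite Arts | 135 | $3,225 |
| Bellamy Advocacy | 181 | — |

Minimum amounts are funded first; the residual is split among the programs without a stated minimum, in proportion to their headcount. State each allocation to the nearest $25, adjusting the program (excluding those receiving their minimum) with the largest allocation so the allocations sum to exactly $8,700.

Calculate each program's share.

Fund the minimums — Winslow Housing $2,750; Granite Arts $3,225. Balance $2,725.
Balance split over remaining headcount 226: East Workforce 542.59 → $550; Bellamy Advocacy 2,182.41 → $2,175.

East Workforce: $550 · Winslow Housing: $2,750 · Granite Arts: $3,225 · Bellamy Advocacy: $2,175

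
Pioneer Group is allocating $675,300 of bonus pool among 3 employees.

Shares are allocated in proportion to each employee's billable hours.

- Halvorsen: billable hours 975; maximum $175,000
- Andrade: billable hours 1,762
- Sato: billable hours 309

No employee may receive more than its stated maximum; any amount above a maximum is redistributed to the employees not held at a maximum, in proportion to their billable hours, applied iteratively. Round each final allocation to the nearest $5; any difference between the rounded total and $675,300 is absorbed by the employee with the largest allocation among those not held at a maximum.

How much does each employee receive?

Halvorsen: $175,000; Andrade: $425,655; Sato: $74,645

Billable hours total: 3,046.
Unconstrained shares: Halvorsen 216,158.08; Andrade 390,636.44; Sato 68,505.48.
Cap binds for Halvorsen ($175,000); residual $500,300 reallocated over remaining billable hours 2,071.
Redistributed shares: Andrade 425,653.60 → $425,655; Sato 74,646.40 → $74,645.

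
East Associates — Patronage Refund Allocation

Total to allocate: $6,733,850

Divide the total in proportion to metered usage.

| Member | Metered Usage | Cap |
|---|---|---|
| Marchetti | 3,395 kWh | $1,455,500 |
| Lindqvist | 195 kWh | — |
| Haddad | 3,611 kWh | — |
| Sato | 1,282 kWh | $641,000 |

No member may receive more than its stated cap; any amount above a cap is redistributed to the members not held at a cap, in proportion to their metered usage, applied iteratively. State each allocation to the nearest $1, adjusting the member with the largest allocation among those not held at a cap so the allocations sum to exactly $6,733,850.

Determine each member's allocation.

Marchetti: $1,455,500 · Lindqvist: $237,594 · Haddad: $4,399,756 · Sato: $641,000

Sum of metered usage: 8,483.
Proportional shares (ignoring caps): Marchetti 2,694,968.85; Lindqvist 154,792.03; Haddad 2,866,430.79; Sato 1,017,658.34.
Held at cap: Marchetti ($1,455,500), Sato ($641,000); balance $4,637,350 reallocated over remaining metered usage 3,806.
Remaining shares: Lindqvist 237,594.13 → $237,594; Haddad 4,399,755.87 → $4,399,756.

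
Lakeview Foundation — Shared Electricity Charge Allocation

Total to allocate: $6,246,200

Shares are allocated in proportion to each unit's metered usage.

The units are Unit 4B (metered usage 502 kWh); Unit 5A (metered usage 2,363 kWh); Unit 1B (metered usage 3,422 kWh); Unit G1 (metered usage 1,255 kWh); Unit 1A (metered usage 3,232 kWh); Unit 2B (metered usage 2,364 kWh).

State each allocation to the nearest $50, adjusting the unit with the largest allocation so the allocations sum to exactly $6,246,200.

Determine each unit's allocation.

Combined metered usage = 13,138.
Raw shares: Unit 4B 502/13,138 × $6,246,200 = 238,665.89; Unit 5A 2,363/13,138 × $6,246,200 = 1,123,441.21; Unit 1B 3,422/13,138 × $6,246,200 = 1,626,921.63; Unit G1 1,255/13,138 × $6,246,200 = 596,664.71; Unit 1A 3,232/13,138 × $6,246,200 = 1,536,589.92; Unit 2B 2,364/13,138 × $6,246,200 = 1,123,916.64.
After rounding ($50): Unit 4B $238,650; Unit 5A $1,123,450; Unit 1B $1,626,900; Unit G1 $596,650; Unit 1A $1,536,600; Unit 2B $1,123,900. Sum = $6,246,150.
Difference $6,246,200 − $6,246,150 = +$50 applied to largest allocation (Unit 1B): Unit 1B becomes $1,626,950.

Unit 4B: $238,650 · Unit 5A: $1,123,450 · Unit 1B: $1,626,950 · Unit G1: $596,650 · Unit 1A: $1,536,600 · Unit 2B: $1,123,900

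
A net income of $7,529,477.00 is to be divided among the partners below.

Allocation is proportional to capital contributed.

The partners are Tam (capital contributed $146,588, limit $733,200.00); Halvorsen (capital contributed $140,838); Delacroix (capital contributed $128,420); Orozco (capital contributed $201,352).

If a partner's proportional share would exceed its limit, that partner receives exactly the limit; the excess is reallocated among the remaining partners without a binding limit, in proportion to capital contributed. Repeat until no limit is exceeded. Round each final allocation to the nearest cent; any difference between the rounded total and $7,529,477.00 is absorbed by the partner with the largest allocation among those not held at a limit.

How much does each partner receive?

Tam: $733,200.00 | Halvorsen: $2,033,900.81 | Delacroix: $1,854,567.25 | Orozco: $2,907,808.94

Capital contributed total: 617,198.
Pro-rata shares before constraints: Tam 1,788,293.1806; Halvorsen 1,718,146.3351; Delacroix 1,566,653.5477; Orozco 2,456,383.9366.
Held at cap: Tam ($733,200.00); residual $6,796,277.00 reallocated over remaining capital contributed 470,610.
Remaining shares: Halvorsen 2,033,900.8099 → $2,033,900.81; Delacroix 1,854,567.2475 → $1,854,567.25; Orozco 2,907,808.9427 → $2,907,808.94.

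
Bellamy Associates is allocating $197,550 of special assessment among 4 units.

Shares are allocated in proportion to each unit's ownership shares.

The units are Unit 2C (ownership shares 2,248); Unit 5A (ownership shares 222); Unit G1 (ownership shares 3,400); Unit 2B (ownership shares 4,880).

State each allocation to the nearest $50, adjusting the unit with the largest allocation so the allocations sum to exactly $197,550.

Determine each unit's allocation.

Ownership shares total: 10,750.
Proportional shares: Unit 2C 2,248/10,750 × $197,550 = 41,310.92; Unit 5A 222/10,750 × $197,550 = 4,079.64; Unit G1 3,400/10,750 × $197,550 = 62,480.93; Unit 2B 4,880/10,750 × $197,550 = 89,678.51.
Rounded to nearest $50: Unit 2C $41,300; Unit 5A $4,100; Unit G1 $62,500; Unit 2B $89,700. Sum = $197,600.
Difference $197,550 − $197,600 = −$50 applied to largest allocation (Unit 2B): Unit 2B becomes $89,650.

Unit 2C: $41,300; Unit 5A: $4,100; Unit G1: $62,500; Unit 2B: $89,650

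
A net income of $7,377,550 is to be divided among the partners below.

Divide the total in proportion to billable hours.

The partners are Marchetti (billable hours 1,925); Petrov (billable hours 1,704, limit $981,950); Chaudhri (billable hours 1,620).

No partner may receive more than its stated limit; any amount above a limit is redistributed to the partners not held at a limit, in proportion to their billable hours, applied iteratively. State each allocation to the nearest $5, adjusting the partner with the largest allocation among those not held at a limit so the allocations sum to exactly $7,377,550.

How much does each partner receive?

Billable hours total: 5,249.
Unconstrained shares: Marchetti 2,705,617.02; Petrov 2,394,998.13; Chaudhri 2,276,934.84.
Held at cap: Petrov ($981,950); balance $6,395,600 reallocated over remaining billable hours 3,545.
Redistributed shares: Marchetti 3,472,928.07 → $3,472,930; Chaudhri 2,922,671.93 → $2,922,670.

Marchetti: $3,472,930 | Petrov: $981,950 | Chaudhri: $2,922,670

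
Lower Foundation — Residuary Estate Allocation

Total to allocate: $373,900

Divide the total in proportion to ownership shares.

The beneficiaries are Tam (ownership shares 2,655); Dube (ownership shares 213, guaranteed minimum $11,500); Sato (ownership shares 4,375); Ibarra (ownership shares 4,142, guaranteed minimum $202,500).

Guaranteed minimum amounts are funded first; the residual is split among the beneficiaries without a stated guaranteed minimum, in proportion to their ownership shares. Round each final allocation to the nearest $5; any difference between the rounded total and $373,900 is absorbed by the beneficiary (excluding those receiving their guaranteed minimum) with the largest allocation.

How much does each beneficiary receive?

Tam: $60,390 · Dube: $11,500 · Sato: $99,510 · Ibarra: $202,500

Fund the minimums — Dube $11,500; Ibarra $202,500. Remaining pool $159,900.
Remaining pool split over remaining ownership shares 7,030: Tam 60,388.98 → $60,390; Sato 99,511.02 → $99,510.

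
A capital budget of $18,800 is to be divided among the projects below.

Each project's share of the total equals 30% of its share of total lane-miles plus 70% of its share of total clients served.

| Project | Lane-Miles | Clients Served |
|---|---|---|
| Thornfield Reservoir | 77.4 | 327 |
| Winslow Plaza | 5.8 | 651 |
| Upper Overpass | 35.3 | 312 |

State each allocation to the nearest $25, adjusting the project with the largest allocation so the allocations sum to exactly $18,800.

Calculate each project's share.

Lane-miles total 118.5; clients served total 1,290.
Blended shares (30% lane-miles + 70% clients served): Thornfield Reservoir 0.3734; Winslow Plaza 0.3679; Upper Overpass 0.2587.
Pro-rata amounts: Thornfield Reservoir 7,019.76; Winslow Plaza 6,917.26; Upper Overpass 4,862.98.
After rounding ($25): Thornfield Reservoir $7,025; Winslow Plaza $6,925; Upper Overpass $4,875. Sum = $18,825.
Difference $18,800 − $18,825 = −$25 applied to largest allocation (Thornfield Reservoir): Thornfield Reservoir becomes $7,000.

Thornfield Reservoir: $7,000 · Winslow Plaza: $6,925 · Upper Overpass: $4,875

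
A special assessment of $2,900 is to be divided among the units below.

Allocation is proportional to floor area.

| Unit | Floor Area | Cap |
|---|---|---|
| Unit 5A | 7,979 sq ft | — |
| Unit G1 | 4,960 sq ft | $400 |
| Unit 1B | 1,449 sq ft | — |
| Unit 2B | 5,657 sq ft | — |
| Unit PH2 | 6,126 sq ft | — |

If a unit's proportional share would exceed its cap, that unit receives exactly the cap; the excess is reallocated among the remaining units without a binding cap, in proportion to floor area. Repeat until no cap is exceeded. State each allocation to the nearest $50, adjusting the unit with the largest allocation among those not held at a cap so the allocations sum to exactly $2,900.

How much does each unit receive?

Floor area total: 26,171.
Unconstrained shares: Unit 5A 884.15; Unit G1 549.62; Unit 1B 160.56; Unit 2B 626.85; Unit PH2 678.82.
Held at cap: Unit G1 ($400); balance $2,500 reallocated over remaining floor area 21,211.
Remaining shares: Unit 5A 940.43 → $950; Unit 1B 170.78 → $150; Unit 2B 666.75 → $650; Unit PH2 722.03 → $700.
Rounding difference +$50 applied to Unit 5A → $1,000.

Unit 5A: $1,000; Unit G1: $400; Unit 1B: $150; Unit 2B: $650; Unit PH2: $700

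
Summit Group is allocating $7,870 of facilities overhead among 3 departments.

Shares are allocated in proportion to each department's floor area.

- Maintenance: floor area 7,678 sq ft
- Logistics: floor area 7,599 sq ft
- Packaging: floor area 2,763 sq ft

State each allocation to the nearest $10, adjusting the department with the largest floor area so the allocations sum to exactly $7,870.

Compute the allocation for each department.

Floor area total: 18,040.
Unrounded shares: Maintenance 7,678/18,040 × $7,870 = 3,349.55; Logistics 7,599/18,040 × $7,870 = 3,315.08; Packaging 2,763/18,040 × $7,870 = 1,205.37.
After rounding ($10): Maintenance $3,350; Logistics $3,320; Packaging $1,210. Sum = $7,880.
Difference $7,870 − $7,880 = −$10 applied to largest floor area (Maintenance): Maintenance becomes $3,340.

Maintenance: $3,340 | Logistics: $3,320 | Packaging: $1,210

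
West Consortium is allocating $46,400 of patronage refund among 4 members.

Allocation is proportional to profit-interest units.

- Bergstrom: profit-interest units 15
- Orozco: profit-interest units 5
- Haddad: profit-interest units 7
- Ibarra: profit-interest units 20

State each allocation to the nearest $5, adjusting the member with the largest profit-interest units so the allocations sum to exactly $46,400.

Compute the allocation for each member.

Profit-interest units total: 15 + 5 + 7 + 20 = 47.
Raw shares: Bergstrom 14,808.51; Orozco 4,936.17; Haddad 6,910.64; Ibarra 19,744.68.
Rounded to nearest $5: Bergstrom $14,810; Orozco $4,935; Haddad $6,910; Ibarra $19,745. Sum = $46,400.
No rounding difference to absorb.

Bergstrom: $14,810; Orozco: $4,935; Haddad: $6,910; Ibarra: $19,745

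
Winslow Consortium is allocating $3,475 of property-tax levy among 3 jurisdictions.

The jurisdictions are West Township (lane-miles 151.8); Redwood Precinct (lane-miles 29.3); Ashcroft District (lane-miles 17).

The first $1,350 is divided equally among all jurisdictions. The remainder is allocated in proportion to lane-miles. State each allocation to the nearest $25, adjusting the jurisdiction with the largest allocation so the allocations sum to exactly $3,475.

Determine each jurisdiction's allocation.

West Township: $2,075 · Redwood Precinct: $775 · Ashcroft District: $625

Equal tier: $1,350 ÷ 3 = $450 apiece.
Remainder $2,125 by lane-miles (total 198.1): West Township 1,628.34 → $1,625; Redwood Precinct 314.30 → $325; Ashcroft District 182.36 → $175.
Totals: West Township $450 + $1,625 = $2,075; Redwood Precinct $450 + $325 = $775; Ashcroft District $450 + $175 = $625.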